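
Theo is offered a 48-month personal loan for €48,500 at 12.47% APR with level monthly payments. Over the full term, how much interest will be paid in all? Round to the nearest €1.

At 12.47% the monthly rate is 0.0103917, so the payment is 48,500 × 0.0103917 / (1 − 1.0103917^−48) = €1,288.41.
Total paid = 48 × €1,288.41 = €61,843.68; interest = €61,843.68 − €48,500 = €13,343.68.

€13,344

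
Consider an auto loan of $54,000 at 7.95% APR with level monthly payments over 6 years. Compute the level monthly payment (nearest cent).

$945.48

At 7.95% the monthly rate is 0.0066250, so the payment is 54,000 × 0.0066250 / (1 − 1.0066250^−72) = $945.48.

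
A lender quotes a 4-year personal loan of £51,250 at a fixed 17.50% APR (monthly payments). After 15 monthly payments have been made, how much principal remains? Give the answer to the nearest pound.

£38,864

With monthly rate i = 17.5%/12 = 0.0145833, the balance after k of n payments is P · [(1+i)^n − (1+i)^k] / [(1+i)^n − 1].
(1+0.0145833)^48 = 2.00359871 and (1+0.0145833)^15 = 1.24255568, so the balance is 51,250 × (2.00359871 − 1.24255568) / (2.00359871 − 1) = £38,863.60.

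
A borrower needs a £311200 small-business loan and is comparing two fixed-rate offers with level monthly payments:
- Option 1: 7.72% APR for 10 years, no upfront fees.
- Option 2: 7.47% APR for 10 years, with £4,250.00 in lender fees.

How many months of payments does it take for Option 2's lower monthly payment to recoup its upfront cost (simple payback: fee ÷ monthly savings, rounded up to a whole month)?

Option 1: at 7.72% the monthly rate is 0.0064333, so the payment is 311,200 × 0.0064333 / (1 − 1.0064333^−120) = £3,729.83.
Option 2: monthly rate = 7.47%/12 = 0.0062250; payment = 311,200 × 0.0062250 / (1 − (1+0.0062250)^−120) = £3,689.13.
Monthly savings = £3,729.83 − £3,689.13 = £40.70.
Break-even = £4,250.00 / £40.70 = 104.42 → 105 months.

105 months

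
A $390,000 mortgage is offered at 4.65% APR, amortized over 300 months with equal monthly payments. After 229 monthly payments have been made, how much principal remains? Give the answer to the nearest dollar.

With monthly rate i = 4.65%/12 = 0.0038750, the balance after k of n payments is P · [(1+i)^n − (1+i)^k] / [(1+i)^n − 1].
(1+0.0038750)^300 = 3.19074189 and (1+0.0038750)^229 = 2.42458443, so the balance is 390,000 × (3.19074189 − 2.42458443) / (3.19074189 − 1) = $136,392.80.

$136,393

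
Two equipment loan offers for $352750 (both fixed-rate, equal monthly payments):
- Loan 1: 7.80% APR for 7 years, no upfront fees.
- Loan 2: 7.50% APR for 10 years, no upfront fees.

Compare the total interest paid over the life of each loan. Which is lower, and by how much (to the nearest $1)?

Loan 1 by $43,576

Loan 1: at 7.80% the monthly rate is 0.0065000, so the payment is 352,750 × 0.0065000 / (1 − 1.0065000^−84) = $5,462.95.
Total interest on Loan 1 = 84 × $5,462.95 − $352,750 = $106,137.80.
Loan 2: monthly rate = 7.5%/12 = 0.0062500; payment = 352,750 × 0.0062500 / (1 − (1+0.0062500)^−120) = $4,187.20.
Total interest on Loan 2 = 120 × $4,187.20 − $352,750 = $149,714.00.
Loan 1 is lower by $43,576.20.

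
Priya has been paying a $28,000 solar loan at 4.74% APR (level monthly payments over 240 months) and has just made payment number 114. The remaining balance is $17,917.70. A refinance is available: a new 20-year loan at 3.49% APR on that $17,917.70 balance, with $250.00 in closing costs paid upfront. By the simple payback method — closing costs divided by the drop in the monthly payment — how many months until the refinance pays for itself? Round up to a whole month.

Current payment = 28,000 × 4.74%/12 / (1 − (1+0.0039500)^−240) = $180.79.
Refinanced payment = 17,917.70 × 0.0029083 / (1 − (1+0.0029083)^−240) = $103.82.
Monthly savings = $180.79 − $103.82 = $76.97.
Break-even = $250.00 / $76.97 = 3.25 → 4 months.

4 months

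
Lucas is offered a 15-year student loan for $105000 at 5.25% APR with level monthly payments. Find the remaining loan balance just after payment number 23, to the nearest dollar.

$95,713

With monthly rate i = 5.25%/12 = 0.0043750, the balance after k of n payments is P · [(1+i)^n − (1+i)^k] / [(1+i)^n − 1].
(1+0.0043750)^180 = 2.19412285 and (1+0.0043750)^23 = 1.10561918, so the balance is 105,000 × (2.19412285 − 1.10561918) / (2.19412285 − 1) = $95,712.84.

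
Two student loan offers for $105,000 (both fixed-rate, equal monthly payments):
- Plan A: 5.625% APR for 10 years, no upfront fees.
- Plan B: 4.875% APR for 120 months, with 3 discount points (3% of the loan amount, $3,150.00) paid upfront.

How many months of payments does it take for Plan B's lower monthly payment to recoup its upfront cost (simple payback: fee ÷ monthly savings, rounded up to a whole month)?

82 months

Plan A: monthly rate = 5.625%/12 = 0.0046875; payment = 105,000 × 0.0046875 / (1 − (1+0.0046875)^−120) = $1,146.04.
Plan B: at 4.875% the monthly rate is 0.0040625, so the payment is 105,000 × 0.0040625 / (1 − 1.0040625^−120) = $1,107.28.
Monthly savings = $1,146.04 − $1,107.28 = $38.76.
Break-even = $3,150.00 / $38.76 = 81.27 → 82 months.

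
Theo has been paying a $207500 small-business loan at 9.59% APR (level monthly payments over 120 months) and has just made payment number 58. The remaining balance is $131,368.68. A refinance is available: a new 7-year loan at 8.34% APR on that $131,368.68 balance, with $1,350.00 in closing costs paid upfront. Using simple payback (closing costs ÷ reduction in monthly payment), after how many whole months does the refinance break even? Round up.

3 months

Current payment = 207,500 × 9.59%/12 / (1 − (1+0.0079917)^−120) = $2,695.23.
Refinanced payment = 131,368.68 × 0.0069500 / (1 − (1+0.0069500)^−84) = $2,069.86.
Monthly savings = $2,695.23 − $2,069.86 = $625.37.
Break-even = $1,350.00 / $625.37 = 2.16 → 3 months.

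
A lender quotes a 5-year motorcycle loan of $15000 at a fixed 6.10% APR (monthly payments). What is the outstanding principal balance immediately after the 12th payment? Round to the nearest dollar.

With monthly rate i = 6.1%/12 = 0.0050833, the balance after k of n payments is P · [(1+i)^n − (1+i)^k] / [(1+i)^n − 1].
(1+0.0050833)^60 = 1.35557729 and (1+0.0050833)^12 = 1.06273469, so the balance is 15,000 × (1.35557729 − 1.06273469) / (1.35557729 − 1) = $12,353.54.

$12,354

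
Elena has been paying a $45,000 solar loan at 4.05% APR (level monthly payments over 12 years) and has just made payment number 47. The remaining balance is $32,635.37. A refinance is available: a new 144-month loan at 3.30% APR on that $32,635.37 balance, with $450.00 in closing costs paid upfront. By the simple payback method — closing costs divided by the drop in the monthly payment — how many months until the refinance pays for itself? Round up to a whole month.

Current payment = 45,000 × 4.05%/12 / (1 − (1+0.0033750)^−144) = $395.08.
Refinanced payment = 32,635.37 × 0.0027500 / (1 − (1+0.0027500)^−144) = $274.77.
Monthly savings = $395.08 − $274.77 = $120.31.
Break-even = $450.00 / $120.31 = 3.74 → 4 months.

4 months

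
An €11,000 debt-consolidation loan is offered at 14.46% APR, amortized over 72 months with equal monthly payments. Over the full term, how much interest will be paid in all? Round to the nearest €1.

€5,515

Monthly rate = 14.46%/12 = 0.0120500; payment = 11,000 × 0.0120500 / (1 − (1+0.0120500)^−72) = €229.38.
Total paid = 72 × €229.38 = €16,515.36; interest = €16,515.36 − €11,000 = €5,515.36.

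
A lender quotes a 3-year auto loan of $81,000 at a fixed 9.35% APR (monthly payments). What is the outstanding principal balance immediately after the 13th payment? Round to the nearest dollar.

With monthly rate i = 9.35%/12 = 0.0077917, the balance after k of n payments is P · [(1+i)^n − (1+i)^k] / [(1+i)^n − 1].
(1+0.0077917)^36 = 1.32235318 and (1+0.0077917)^13 = 1.10616501, so the balance is 81,000 × (1.32235318 − 1.10616501) / (1.32235318 − 1) = $54,323.15.

$54,323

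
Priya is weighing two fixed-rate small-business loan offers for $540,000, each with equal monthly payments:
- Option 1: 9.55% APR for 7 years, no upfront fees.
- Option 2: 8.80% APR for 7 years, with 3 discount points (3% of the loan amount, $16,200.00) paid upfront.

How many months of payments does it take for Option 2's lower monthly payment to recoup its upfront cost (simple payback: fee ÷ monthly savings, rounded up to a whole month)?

Option 1: monthly rate = 9.55%/12 = 0.0079583; payment = 540,000 × 0.0079583 / (1 − (1+0.0079583)^−84) = $8,839.58.
Option 2: at 8.80% the monthly rate is 0.0073333, so the payment is 540,000 × 0.0073333 / (1 − 1.0073333^−84) = $8,633.39.
Monthly savings = $8,839.58 − $8,633.39 = $206.19.
Break-even = $16,200.00 / $206.19 = 78.57 → 79 months.

79 months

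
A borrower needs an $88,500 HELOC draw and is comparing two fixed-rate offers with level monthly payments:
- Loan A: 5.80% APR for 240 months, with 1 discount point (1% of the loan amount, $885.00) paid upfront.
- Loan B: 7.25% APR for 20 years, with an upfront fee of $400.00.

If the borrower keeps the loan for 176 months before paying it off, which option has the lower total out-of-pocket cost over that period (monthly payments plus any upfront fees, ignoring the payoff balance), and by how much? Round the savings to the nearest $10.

Loan A: monthly rate = 5.8%/12 = 0.0048333; payment = 88,500 × 0.0048333 / (1 − (1+0.0048333)^−240) = $623.87.
Loan B: at 7.25% the monthly rate is 0.0060417, so the payment is 88,500 × 0.0060417 / (1 − 1.0060417^−240) = $699.48.
Over 176 months: Loan A costs 176 × $623.87 + $885.00 = $110,686.12; Loan B costs 176 × $699.48 + $400.00 = $123,508.48.
Loan A is cheaper by $123,508.48 − $110,686.12 = $12,822.36.

Loan A by $12,820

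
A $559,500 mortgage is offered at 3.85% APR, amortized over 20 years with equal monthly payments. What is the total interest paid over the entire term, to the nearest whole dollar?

At 3.85% the monthly rate is 0.0032083, so the payment is 559,500 × 0.0032083 / (1 − 1.0032083^−240) = $3,346.40.
Total paid = 240 × $3,346.40 = $803,136.00; interest = $803,136.00 − $559,500 = $243,636.00.

$243,636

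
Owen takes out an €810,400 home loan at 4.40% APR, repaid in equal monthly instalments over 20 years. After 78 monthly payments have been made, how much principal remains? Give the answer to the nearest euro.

€620,102

With monthly rate i = 4.4%/12 = 0.0036667, the balance after k of n payments is P · [(1+i)^n − (1+i)^k] / [(1+i)^n − 1].
(1+0.0036667)^240 = 2.40702272 and (1+0.0036667)^78 = 1.33039640, so the balance is 810,400 × (2.40702272 − 1.33039640) / (2.40702272 − 1) = €620,102.26.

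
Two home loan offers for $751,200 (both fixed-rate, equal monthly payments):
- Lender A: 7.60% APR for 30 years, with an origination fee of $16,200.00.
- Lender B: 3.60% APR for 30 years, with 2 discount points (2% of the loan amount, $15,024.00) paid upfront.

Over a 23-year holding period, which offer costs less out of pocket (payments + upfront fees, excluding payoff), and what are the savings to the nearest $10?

Lender B by $522,470

Lender A: at 7.60% the monthly rate is 0.0063333, so the payment is 751,200 × 0.0063333 / (1 − 1.0063333^−360) = $5,304.03.
Lender B: monthly rate = 3.6%/12 = 0.0030000; payment = 751,200 × 0.0030000 / (1 − (1+0.0030000)^−360) = $3,415.30.
Over 276 months: Lender A costs 276 × $5,304.03 + $16,200.00 = $1,480,112.28; Lender B costs 276 × $3,415.30 + $15,024.00 = $957,646.80.
Lender B is cheaper by $1,480,112.28 − $957,646.80 = $522,465.48.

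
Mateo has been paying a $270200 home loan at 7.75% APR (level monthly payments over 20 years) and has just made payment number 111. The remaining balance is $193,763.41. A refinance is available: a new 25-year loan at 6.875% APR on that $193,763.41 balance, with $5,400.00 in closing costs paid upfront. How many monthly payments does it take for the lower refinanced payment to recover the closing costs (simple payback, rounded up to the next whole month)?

7 months

Current payment = 270,200 × 7.75%/12 / (1 − (1+0.0064583)^−240) = $2,218.20.
Refinanced payment = 193,763.41 × 0.0057292 / (1 − (1+0.0057292)^−300) = $1,354.07.
Monthly savings = $2,218.20 − $1,354.07 = $864.13.
Break-even = $5,400.00 / $864.13 = 6.25 → 7 months.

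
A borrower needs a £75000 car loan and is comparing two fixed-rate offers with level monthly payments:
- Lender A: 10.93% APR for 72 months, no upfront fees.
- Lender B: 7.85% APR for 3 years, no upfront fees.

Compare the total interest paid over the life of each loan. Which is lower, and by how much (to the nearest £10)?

Lender A: at 10.93% the monthly rate is 0.0091083, so the payment is 75,000 × 0.0091083 / (1 − 1.0091083^−72) = £1,424.87.
Total interest on Lender A = 72 × £1,424.87 − £75,000 = £27,590.64.
Lender B: at 7.85% the monthly rate is 0.0065417, so the payment is 75,000 × 0.0065417 / (1 − 1.0065417^−36) = £2,345.04.
Total interest on Lender B = 36 × £2,345.04 − £75,000 = £9,421.44.
Lender B is lower by £18,169.20.

Lender B by £18,170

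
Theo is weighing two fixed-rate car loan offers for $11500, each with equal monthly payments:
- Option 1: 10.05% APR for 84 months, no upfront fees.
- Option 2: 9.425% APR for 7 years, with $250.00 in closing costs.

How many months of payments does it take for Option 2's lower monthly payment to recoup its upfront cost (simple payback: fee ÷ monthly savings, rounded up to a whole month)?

Option 1: monthly rate = 10.05%/12 = 0.0083750; payment = 11,500 × 0.0083750 / (1 − (1+0.0083750)^−84) = $191.21.
Option 2: monthly rate = 9.425%/12 = 0.0078542; payment = 11,500 × 0.0078542 / (1 − (1+0.0078542)^−84) = $187.51.
Monthly savings = $191.21 − $187.51 = $3.70.
Break-even = $250.00 / $3.70 = 67.57 → 68 months.

68 months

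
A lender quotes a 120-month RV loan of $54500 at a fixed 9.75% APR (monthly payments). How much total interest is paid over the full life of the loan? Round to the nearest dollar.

$31,024

At 9.75% the monthly rate is 0.0081250, so the payment is 54,500 × 0.0081250 / (1 − 1.0081250^−120) = $712.70.
Total paid = 120 × $712.70 = $85,524.00; interest = $85,524.00 − $54,500 = $31,024.00.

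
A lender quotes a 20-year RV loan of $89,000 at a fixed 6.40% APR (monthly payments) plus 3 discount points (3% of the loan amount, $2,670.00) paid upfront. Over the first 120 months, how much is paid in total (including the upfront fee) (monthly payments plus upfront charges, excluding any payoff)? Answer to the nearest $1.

$81,670

Monthly rate = 6.4%/12 = 0.0053333; payment = 89,000 × 0.0053333 / (1 − (1+0.0053333)^−240) = $658.33.
Total outlay = 120 × $658.33 + $2,670.00 = $81,669.60.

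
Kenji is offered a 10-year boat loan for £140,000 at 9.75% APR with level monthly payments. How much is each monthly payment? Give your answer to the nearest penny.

Monthly rate = 9.75%/12 = 0.0081250; payment = 140,000 × 0.0081250 / (1 − (1+0.0081250)^−120) = £1,830.78.

£1,830.78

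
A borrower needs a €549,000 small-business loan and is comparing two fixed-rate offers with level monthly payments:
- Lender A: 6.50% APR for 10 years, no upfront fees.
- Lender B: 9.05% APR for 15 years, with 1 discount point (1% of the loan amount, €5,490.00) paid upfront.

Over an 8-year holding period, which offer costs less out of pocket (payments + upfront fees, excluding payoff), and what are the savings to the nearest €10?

Lender A: at 6.50% the monthly rate is 0.0054167, so the payment is 549,000 × 0.0054167 / (1 − 1.0054167^−120) = €6,233.78.
Lender B: monthly rate = 9.05%/12 = 0.0075417; payment = 549,000 × 0.0075417 / (1 − (1+0.0075417)^−180) = €5,584.66.
Over 96 months: Lender A costs 96 × €6,233.78 = €598,442.88; Lender B costs 96 × €5,584.66 + €5,490.00 = €541,617.36.
Lender B is cheaper by €598,442.88 − €541,617.36 = €56,825.52.

Lender B by €56,830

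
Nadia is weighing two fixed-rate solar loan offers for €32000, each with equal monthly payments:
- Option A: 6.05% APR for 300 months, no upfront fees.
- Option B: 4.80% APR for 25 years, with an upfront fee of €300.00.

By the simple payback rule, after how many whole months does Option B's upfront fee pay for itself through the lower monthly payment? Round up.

13 months

Option A: monthly rate = 6.05%/12 = 0.0050417; payment = 32,000 × 0.0050417 / (1 − (1+0.0050417)^−300) = €207.16.
Option B: monthly rate = 4.8%/12 = 0.0040000; payment = 32,000 × 0.0040000 / (1 − (1+0.0040000)^−300) = €183.36.
Monthly savings = €207.16 − €183.36 = €23.80.
Break-even = €300.00 / €23.80 = 12.61 → 13 months.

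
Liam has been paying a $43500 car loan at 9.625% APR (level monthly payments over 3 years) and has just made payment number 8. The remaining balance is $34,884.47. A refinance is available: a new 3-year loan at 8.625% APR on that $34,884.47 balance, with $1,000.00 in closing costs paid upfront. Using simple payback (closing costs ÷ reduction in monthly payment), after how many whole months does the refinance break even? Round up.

4 months

Current payment = 43,500 × 9.625%/12 / (1 − (1+0.0080208)^−36) = $1,395.98.
Refinanced payment = 34,884.47 × 0.0071875 / (1 − (1+0.0071875)^−36) = $1,103.24.
Monthly savings = $1,395.98 − $1,103.24 = $292.74.
Break-even = $1,000.00 / $292.74 = 3.42 → 4 months.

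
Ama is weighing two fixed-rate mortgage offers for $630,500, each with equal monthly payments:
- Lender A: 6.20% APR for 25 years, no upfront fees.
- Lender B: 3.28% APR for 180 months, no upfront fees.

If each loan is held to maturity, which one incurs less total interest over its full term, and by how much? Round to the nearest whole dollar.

Lender A: monthly rate = 6.2%/12 = 0.0051667; payment = 630,500 × 0.0051667 / (1 − (1+0.0051667)^−300) = $4,139.75.
Total interest on Lender A = 300 × $4,139.75 − $630,500 = $611,425.00.
Lender B: monthly rate = 3.28%/12 = 0.0027333; payment = 630,500 × 0.0027333 / (1 − (1+0.0027333)^−180) = $4,439.53.
Total interest on Lender B = 180 × $4,439.53 − $630,500 = $168,615.40.
Lender B is lower by $442,809.60.

Lender B by $442,810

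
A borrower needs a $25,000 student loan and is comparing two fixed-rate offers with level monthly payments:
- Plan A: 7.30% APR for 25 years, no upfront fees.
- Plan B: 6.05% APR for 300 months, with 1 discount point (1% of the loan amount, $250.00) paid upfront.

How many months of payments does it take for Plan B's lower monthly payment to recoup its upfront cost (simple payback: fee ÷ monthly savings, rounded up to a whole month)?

Plan A: monthly rate = 7.3%/12 = 0.0060833; payment = 25,000 × 0.0060833 / (1 − (1+0.0060833)^−300) = $181.51.
Plan B: at 6.05% the monthly rate is 0.0050417, so the payment is 25,000 × 0.0050417 / (1 − 1.0050417^−300) = $161.84.
Monthly savings = $181.51 − $161.84 = $19.67.
Break-even = $250.00 / $19.67 = 12.71 → 13 months.

13 months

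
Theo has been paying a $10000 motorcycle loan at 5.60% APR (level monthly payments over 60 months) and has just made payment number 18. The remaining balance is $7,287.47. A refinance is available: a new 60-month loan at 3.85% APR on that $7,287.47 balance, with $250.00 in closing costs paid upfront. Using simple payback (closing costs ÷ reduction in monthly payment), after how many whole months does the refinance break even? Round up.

5 months

Current payment = 10,000 × 5.6%/12 / (1 − (1+0.0046667)^−60) = $191.47.
Refinanced payment = 7,287.47 × 0.0032083 / (1 − (1+0.0032083)^−60) = $133.72.
Monthly savings = $191.47 − $133.72 = $57.75.
Break-even = $250.00 / $57.75 = 4.33 → 5 months.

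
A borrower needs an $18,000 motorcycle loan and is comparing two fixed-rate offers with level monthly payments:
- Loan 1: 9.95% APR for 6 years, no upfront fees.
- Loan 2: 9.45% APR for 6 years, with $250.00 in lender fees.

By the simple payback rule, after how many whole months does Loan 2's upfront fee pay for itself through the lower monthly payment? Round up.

56 months

Loan 1: monthly rate = 9.95%/12 = 0.0082917; payment = 18,000 × 0.0082917 / (1 − (1+0.0082917)^−72) = $333.01.
Loan 2: monthly rate = 9.45%/12 = 0.0078750; payment = 18,000 × 0.0078750 / (1 − (1+0.0078750)^−72) = $328.49.
Monthly savings = $333.01 − $328.49 = $4.52.
Break-even = $250.00 / $4.52 = 55.31 → 56 months.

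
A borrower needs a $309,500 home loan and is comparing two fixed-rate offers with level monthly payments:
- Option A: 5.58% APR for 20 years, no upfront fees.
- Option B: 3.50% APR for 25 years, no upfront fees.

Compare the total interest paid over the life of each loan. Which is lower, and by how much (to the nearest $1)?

Option A: at 5.58% the monthly rate is 0.0046500, so the payment is 309,500 × 0.0046500 / (1 − 1.0046500^−240) = $2,143.02.
Total interest on Option A = 240 × $2,143.02 − $309,500 = $204,824.80.
Option B: monthly rate = 3.5%/12 = 0.0029167; payment = 309,500 × 0.0029167 / (1 − (1+0.0029167)^−300) = $1,549.43.
Total interest on Option B = 300 × $1,549.43 − $309,500 = $155,329.00.
Option B is lower by $49,495.80.

Option B by $49,496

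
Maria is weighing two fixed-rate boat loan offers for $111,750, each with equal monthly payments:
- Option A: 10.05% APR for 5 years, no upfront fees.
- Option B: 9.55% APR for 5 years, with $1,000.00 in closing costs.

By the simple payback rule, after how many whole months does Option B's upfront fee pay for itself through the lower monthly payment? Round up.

Option A: monthly rate = 10.05%/12 = 0.0083750; payment = 111,750 × 0.0083750 / (1 − (1+0.0083750)^−60) = $2,377.11.
Option B: monthly rate = 9.55%/12 = 0.0079583; payment = 111,750 × 0.0079583 / (1 − (1+0.0079583)^−60) = $2,349.69.
Monthly savings = $2,377.11 − $2,349.69 = $27.42.
Break-even = $1,000.00 / $27.42 = 36.47 → 37 months.

37 months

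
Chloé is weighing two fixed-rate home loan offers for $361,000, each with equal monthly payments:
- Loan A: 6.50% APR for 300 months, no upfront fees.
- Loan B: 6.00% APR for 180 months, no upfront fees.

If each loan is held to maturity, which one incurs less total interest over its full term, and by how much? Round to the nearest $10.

Loan A: monthly rate = 6.5%/12 = 0.0054167; payment = 361,000 × 0.0054167 / (1 − (1+0.0054167)^−300) = $2,437.50.
Total interest on Loan A = 300 × $2,437.50 − $361,000 = $370,250.00.
Loan B: monthly rate = 6%/12 = 0.0050000; payment = 361,000 × 0.0050000 / (1 − (1+0.0050000)^−180) = $3,046.32.
Total interest on Loan B = 180 × $3,046.32 − $361,000 = $187,337.60.
Loan B is lower by $182,912.40.

Loan B by $182,910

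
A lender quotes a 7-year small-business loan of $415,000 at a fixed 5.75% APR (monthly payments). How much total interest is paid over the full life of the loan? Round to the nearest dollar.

$90,087

At 5.75% the monthly rate is 0.0047917, so the payment is 415,000 × 0.0047917 / (1 − 1.0047917^−84) = $6,012.94.
Total paid = 84 × $6,012.94 = $505,086.96; interest = $505,086.96 − $415,000 = $90,086.96.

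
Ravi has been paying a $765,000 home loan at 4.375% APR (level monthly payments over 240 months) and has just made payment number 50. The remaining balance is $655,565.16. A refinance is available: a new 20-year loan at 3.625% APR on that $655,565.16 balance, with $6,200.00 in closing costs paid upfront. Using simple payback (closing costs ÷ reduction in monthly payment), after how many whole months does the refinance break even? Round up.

7 months

Current payment = 765,000 × 4.375%/12 / (1 − (1+0.0036458)^−240) = $4,788.30.
Refinanced payment = 655,565.16 × 0.0030208 / (1 − (1+0.0030208)^−240) = $3,844.26.
Monthly savings = $4,788.30 − $3,844.26 = $944.04.
Break-even = $6,200.00 / $944.04 = 6.57 → 7 months.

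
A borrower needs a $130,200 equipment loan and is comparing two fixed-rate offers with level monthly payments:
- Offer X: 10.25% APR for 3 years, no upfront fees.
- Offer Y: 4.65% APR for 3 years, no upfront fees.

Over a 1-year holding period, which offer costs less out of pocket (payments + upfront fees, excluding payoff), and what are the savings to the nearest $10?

Offer Y by $4,020

Offer X: at 10.25% the monthly rate is 0.0085417, so the payment is 130,200 × 0.0085417 / (1 − 1.0085417^−36) = $4,216.49.
Offer Y: at 4.65% the monthly rate is 0.0038750, so the payment is 130,200 × 0.0038750 / (1 − 1.0038750^−36) = $3,881.78.
Over 12 months: Offer X costs 12 × $4,216.49 = $50,597.88; Offer Y costs 12 × $3,881.78 = $46,581.36.
Offer Y is cheaper by $50,597.88 − $46,581.36 = $4,016.52.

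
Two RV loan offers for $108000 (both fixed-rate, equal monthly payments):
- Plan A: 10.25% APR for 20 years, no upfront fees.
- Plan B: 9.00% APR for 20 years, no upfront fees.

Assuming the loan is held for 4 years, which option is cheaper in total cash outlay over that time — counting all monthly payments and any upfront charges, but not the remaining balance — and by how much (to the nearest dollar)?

Plan A: at 10.25% the monthly rate is 0.0085417, so the payment is 108,000 × 0.0085417 / (1 − 1.0085417^−240) = $1,060.17.
Plan B: monthly rate = 9%/12 = 0.0075000; payment = 108,000 × 0.0075000 / (1 − (1+0.0075000)^−240) = $971.70.
Over 48 months: Plan A costs 48 × $1,060.17 = $50,888.16; Plan B costs 48 × $971.70 = $46,641.60.
Plan B is cheaper by $50,888.16 − $46,641.60 = $4,246.56.

Plan B by $4,247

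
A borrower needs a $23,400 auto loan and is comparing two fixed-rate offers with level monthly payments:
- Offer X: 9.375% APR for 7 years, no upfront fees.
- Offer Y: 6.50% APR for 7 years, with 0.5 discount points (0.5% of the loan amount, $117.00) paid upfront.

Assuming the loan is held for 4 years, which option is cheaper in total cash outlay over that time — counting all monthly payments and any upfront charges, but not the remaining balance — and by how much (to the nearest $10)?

Offer Y by $1,490

Offer X: monthly rate = 9.375%/12 = 0.0078125; payment = 23,400 × 0.0078125 / (1 − (1+0.0078125)^−84) = $380.95.
Offer Y: at 6.50% the monthly rate is 0.0054167, so the payment is 23,400 × 0.0054167 / (1 − 1.0054167^−84) = $347.48.
Over 48 months: Offer X costs 48 × $380.95 = $18,285.60; Offer Y costs 48 × $347.48 + $117.00 = $16,796.04.
Offer Y is cheaper by $18,285.60 − $16,796.04 = $1,489.56.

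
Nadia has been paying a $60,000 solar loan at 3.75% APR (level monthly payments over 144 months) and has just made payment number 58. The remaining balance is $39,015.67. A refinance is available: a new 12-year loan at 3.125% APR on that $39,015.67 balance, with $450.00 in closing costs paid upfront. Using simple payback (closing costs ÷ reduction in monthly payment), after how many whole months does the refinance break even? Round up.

Current payment = 60,000 × 3.75%/12 / (1 − (1+0.0031250)^−144) = $518.06.
Refinanced payment = 39,015.67 × 0.0026042 / (1 − (1+0.0026042)^−144) = $325.26.
Monthly savings = $518.06 − $325.26 = $192.80.
Break-even = $450.00 / $192.80 = 2.33 → 3 months.

3 months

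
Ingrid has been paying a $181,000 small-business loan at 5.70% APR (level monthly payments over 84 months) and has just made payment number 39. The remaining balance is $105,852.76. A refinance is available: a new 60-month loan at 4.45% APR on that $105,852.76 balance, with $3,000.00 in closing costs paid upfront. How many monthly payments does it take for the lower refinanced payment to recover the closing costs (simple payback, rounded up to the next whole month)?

Current payment = 181,000 × 5.7%/12 / (1 − (1+0.0047500)^−84) = $2,618.19.
Refinanced payment = 105,852.76 × 0.0037083 / (1 − (1+0.0037083)^−60) = $1,971.01.
Monthly savings = $2,618.19 − $1,971.01 = $647.18.
Break-even = $3,000.00 / $647.18 = 4.64 → 5 months.

5 months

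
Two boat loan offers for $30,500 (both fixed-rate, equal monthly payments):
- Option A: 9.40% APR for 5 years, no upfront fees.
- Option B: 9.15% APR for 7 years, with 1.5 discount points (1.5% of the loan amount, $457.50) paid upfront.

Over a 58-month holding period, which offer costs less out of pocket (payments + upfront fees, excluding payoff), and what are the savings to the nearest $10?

Option A: monthly rate = 9.4%/12 = 0.0078333; payment = 30,500 × 0.0078333 / (1 − (1+0.0078333)^−60) = $639.07.
Option B: monthly rate = 9.15%/12 = 0.0076250; payment = 30,500 × 0.0076250 / (1 − (1+0.0076250)^−84) = $493.04.
Over 58 months: Option A costs 58 × $639.07 = $37,066.06; Option B costs 58 × $493.04 + $457.50 = $29,053.82.
Option B is cheaper by $37,066.06 − $29,053.82 = $8,012.24.

Option B by $8,010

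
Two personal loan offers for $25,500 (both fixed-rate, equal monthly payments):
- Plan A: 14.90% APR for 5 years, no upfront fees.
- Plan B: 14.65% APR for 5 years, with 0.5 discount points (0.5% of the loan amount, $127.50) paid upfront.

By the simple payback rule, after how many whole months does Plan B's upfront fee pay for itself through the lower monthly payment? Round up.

39 months

Plan A: at 14.90% the monthly rate is 0.0124167, so the payment is 25,500 × 0.0124167 / (1 − 1.0124167^−60) = $605.31.
Plan B: monthly rate = 14.65%/12 = 0.0122083; payment = 25,500 × 0.0122083 / (1 − (1+0.0122083)^−60) = $601.97.
Monthly savings = $605.31 − $601.97 = $3.34.
Break-even = $127.50 / $3.34 = 38.17 → 39 months.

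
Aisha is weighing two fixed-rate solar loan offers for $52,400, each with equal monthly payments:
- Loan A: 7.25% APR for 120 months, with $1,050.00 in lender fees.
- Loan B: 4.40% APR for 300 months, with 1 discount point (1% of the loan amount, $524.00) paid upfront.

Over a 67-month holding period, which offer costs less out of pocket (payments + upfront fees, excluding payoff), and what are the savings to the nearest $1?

Loan B by $22,428

Loan A: monthly rate = 7.25%/12 = 0.0060417; payment = 52,400 × 0.0060417 / (1 − (1+0.0060417)^−120) = $615.18.
Loan B: at 4.40% the monthly rate is 0.0036667, so the payment is 52,400 × 0.0036667 / (1 − 1.0036667^−300) = $288.29.
Over 67 months: Loan A costs 67 × $615.18 + $1,050.00 = $42,267.06; Loan B costs 67 × $288.29 + $524.00 = $19,839.43.
Loan B is cheaper by $42,267.06 − $19,839.43 = $22,427.63.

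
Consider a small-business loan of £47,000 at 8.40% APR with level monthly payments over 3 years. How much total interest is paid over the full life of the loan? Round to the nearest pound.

£6,334

Monthly rate = 8.4%/12 = 0.0070000; payment = 47,000 × 0.0070000 / (1 − (1+0.0070000)^−36) = £1,481.50.
Total paid = 36 × £1,481.50 = £53,334.00; interest = £53,334.00 − £47,000 = £6,334.00.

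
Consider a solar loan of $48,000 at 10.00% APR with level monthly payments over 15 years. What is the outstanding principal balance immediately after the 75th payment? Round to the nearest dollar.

With monthly rate i = 10%/12 = 0.0083333, the balance after k of n payments is P · [(1+i)^n − (1+i)^k] / [(1+i)^n − 1].
(1+0.0083333)^180 = 4.45391955 and (1+0.0083333)^75 = 1.86341385, so the balance is 48,000 × (4.45391955 − 1.86341385) / (4.45391955 − 1) = $36,000.92.

$36,001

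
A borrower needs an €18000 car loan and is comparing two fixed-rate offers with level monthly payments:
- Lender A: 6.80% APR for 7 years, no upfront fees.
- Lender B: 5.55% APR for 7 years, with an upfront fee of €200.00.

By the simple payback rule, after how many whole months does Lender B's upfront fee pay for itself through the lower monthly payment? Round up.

Lender A: at 6.80% the monthly rate is 0.0056667, so the payment is 18,000 × 0.0056667 / (1 − 1.0056667^−84) = €269.91.
Lender B: monthly rate = 5.55%/12 = 0.0046250; payment = 18,000 × 0.0046250 / (1 − (1+0.0046250)^−84) = €259.09.
Monthly savings = €269.91 − €259.09 = €10.82.
Break-even = €200.00 / €10.82 = 18.48 → 19 months.

19 months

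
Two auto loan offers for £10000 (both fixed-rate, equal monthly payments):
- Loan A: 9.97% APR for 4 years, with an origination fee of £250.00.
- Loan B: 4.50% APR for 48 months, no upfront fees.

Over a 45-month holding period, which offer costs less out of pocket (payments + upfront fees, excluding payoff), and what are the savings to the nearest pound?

Loan A: at 9.97% the monthly rate is 0.0083083, so the payment is 10,000 × 0.0083083 / (1 − 1.0083083^−48) = £253.48.
Loan B: monthly rate = 4.5%/12 = 0.0037500; payment = 10,000 × 0.0037500 / (1 − (1+0.0037500)^−48) = £228.03.
Over 45 months: Loan A costs 45 × £253.48 + £250.00 = £11,656.60; Loan B costs 45 × £228.03 = £10,261.35.
Loan B is cheaper by £11,656.60 − £10,261.35 = £1,395.25.

Loan B by £1,395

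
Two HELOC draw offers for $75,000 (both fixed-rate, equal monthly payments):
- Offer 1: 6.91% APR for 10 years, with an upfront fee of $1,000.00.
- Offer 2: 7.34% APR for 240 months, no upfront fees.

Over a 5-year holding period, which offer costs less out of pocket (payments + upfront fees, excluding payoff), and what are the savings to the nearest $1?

Offer 2 by $17,228

Offer 1: monthly rate = 6.91%/12 = 0.0057583; payment = 75,000 × 0.0057583 / (1 − (1+0.0057583)^−120) = $867.34.
Offer 2: at 7.34% the monthly rate is 0.0061167, so the payment is 75,000 × 0.0061167 / (1 − 1.0061167^−240) = $596.88.
Over 60 months: Offer 1 costs 60 × $867.34 + $1,000.00 = $53,040.40; Offer 2 costs 60 × $596.88 = $35,812.80.
Offer 2 is cheaper by $53,040.40 − $35,812.80 = $17,227.60.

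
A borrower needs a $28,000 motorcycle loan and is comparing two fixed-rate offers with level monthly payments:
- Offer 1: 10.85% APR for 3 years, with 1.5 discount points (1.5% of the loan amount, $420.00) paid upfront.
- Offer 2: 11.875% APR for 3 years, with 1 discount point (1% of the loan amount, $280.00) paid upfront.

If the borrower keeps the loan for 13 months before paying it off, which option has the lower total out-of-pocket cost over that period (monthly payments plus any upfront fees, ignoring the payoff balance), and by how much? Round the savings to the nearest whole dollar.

Offer 1: at 10.85% the monthly rate is 0.0090417, so the payment is 28,000 × 0.0090417 / (1 − 1.0090417^−36) = $914.70.
Offer 2: at 11.875% the monthly rate is 0.0098958, so the payment is 28,000 × 0.0098958 / (1 − 1.0098958^−36) = $928.33.
Over 13 months: Offer 1 costs 13 × $914.70 + $420.00 = $12,311.10; Offer 2 costs 13 × $928.33 + $280.00 = $12,348.29.
Offer 1 is cheaper by $12,348.29 − $12,311.10 = $37.19.

Offer 1 by $37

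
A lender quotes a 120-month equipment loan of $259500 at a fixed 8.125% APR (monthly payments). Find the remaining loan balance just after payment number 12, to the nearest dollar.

With monthly rate i = 8.125%/12 = 0.0067708, the balance after k of n payments is P · [(1+i)^n − (1+i)^k] / [(1+i)^n − 1].
(1+0.0067708)^120 = 2.24737238 and (1+0.0067708)^12 = 1.08434506, so the balance is 259,500 × (2.24737238 − 1.08434506) / (2.24737238 − 1) = $241,953.08.

$241,953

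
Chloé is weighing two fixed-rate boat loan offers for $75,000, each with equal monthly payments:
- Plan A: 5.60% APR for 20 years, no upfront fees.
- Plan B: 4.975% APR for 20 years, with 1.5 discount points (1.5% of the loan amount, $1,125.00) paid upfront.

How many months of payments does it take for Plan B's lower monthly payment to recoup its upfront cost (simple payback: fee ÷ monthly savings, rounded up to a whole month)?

Plan A: monthly rate = 5.6%/12 = 0.0046667; payment = 75,000 × 0.0046667 / (1 − (1+0.0046667)^−240) = $520.16.
Plan B: at 4.975% the monthly rate is 0.0041458, so the payment is 75,000 × 0.0041458 / (1 − 1.0041458^−240) = $493.93.
Monthly savings = $520.16 − $493.93 = $26.23.
Break-even = $1,125.00 / $26.23 = 42.89 → 43 months.

43 months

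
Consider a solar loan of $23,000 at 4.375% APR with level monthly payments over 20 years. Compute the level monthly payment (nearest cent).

$143.96

Monthly rate = 4.375%/12 = 0.0036458; payment = 23,000 × 0.0036458 / (1 − (1+0.0036458)^−240) = $143.96.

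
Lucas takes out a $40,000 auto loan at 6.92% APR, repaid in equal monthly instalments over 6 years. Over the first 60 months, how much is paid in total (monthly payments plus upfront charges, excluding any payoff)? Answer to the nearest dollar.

$40,825

Monthly rate = 6.92%/12 = 0.0057667; payment = 40,000 × 0.0057667 / (1 − (1+0.0057667)^−72) = $680.42.
Total outlay = 60 × $680.42 = $40,825.20.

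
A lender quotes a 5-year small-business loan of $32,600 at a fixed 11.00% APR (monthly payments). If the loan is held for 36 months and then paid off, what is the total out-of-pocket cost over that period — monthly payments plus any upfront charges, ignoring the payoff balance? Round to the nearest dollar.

$25,517

At 11.00% the monthly rate is 0.0091667, so the payment is 32,600 × 0.0091667 / (1 − 1.0091667^−60) = $708.80.
Total outlay = 36 × $708.80 = $25,516.80.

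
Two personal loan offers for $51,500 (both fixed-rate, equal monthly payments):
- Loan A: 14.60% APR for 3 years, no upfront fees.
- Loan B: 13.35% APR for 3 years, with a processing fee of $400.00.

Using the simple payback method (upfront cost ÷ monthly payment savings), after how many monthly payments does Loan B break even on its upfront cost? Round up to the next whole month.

Loan A: at 14.60% the monthly rate is 0.0121667, so the payment is 51,500 × 0.0121667 / (1 − 1.0121667^−36) = $1,775.19.
Loan B: monthly rate = 13.35%/12 = 0.0111250; payment = 51,500 × 0.0111250 / (1 − (1+0.0111250)^−36) = $1,743.93.
Monthly savings = $1,775.19 − $1,743.93 = $31.26.
Break-even = $400.00 / $31.26 = 12.80 → 13 months.

13 months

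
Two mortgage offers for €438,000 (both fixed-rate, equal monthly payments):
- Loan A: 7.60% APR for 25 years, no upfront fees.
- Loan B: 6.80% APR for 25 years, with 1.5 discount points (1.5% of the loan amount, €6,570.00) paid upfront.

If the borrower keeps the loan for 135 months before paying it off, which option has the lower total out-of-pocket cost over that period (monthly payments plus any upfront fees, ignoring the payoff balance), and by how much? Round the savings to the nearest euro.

Loan B by €23,844

Loan A: monthly rate = 7.6%/12 = 0.0063333; payment = 438,000 × 0.0063333 / (1 − (1+0.0063333)^−300) = €3,265.33.
Loan B: at 6.80% the monthly rate is 0.0056667, so the payment is 438,000 × 0.0056667 / (1 − 1.0056667^−300) = €3,040.04.
Over 135 months: Loan A costs 135 × €3,265.33 = €440,819.55; Loan B costs 135 × €3,040.04 + €6,570.00 = €416,975.40.
Loan B is cheaper by €440,819.55 − €416,975.40 = €23,844.15.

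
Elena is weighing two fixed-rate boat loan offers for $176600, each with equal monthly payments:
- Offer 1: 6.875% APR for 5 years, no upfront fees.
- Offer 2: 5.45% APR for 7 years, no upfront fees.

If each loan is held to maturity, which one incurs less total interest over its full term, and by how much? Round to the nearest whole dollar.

Offer 1 by $3,630

Offer 1: monthly rate = 6.875%/12 = 0.0057292; payment = 176,600 × 0.0057292 / (1 − (1+0.0057292)^−60) = $3,486.49.
Total interest on Offer 1 = 60 × $3,486.49 − $176,600 = $32,589.40.
Offer 2: monthly rate = 5.45%/12 = 0.0045417; payment = 176,600 × 0.0045417 / (1 − (1+0.0045417)^−84) = $2,533.56.
Total interest on Offer 2 = 84 × $2,533.56 − $176,600 = $36,219.04.
Offer 1 is lower by $3,629.64.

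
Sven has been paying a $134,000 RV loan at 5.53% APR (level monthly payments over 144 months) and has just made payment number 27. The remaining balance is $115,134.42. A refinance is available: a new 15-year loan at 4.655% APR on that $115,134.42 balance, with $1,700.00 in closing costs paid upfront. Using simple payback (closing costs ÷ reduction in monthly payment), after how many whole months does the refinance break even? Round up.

5 months

Current payment = 134,000 × 5.53%/12 / (1 − (1+0.0046083)^−144) = $1,275.28.
Refinanced payment = 115,134.42 × 0.0038792 / (1 − (1+0.0038792)^−180) = $889.92.
Monthly savings = $1,275.28 − $889.92 = $385.36.
Break-even = $1,700.00 / $385.36 = 4.41 → 5 months.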